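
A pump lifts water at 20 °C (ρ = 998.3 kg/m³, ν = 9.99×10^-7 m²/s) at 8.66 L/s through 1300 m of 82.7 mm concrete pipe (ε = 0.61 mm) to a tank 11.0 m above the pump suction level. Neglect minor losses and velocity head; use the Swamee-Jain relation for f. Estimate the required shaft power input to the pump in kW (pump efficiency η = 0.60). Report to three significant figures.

V = 4Q/(πD²) = 1.612 m/s; Re = 1.33×10^5; ε/D = 0.00738; f = 0.03504
h_f = f(L/D)V²/2g = 72.98 m
Total head H = z + h_f = 11.0 + 72.98 = 83.98 m
P_hyd = ρgQH = 998.3·9.81·0.00866·83.98 = 7.122 kW
P_shaft = P_hyd/η = 7.122/0.60 = 11.87 kW

P_shaft ≈ 11.9 kW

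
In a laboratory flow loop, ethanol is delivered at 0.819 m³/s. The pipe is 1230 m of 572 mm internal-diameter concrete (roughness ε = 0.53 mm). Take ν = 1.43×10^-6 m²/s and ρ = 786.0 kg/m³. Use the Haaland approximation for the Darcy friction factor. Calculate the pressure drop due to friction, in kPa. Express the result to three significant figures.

Δp ≈ 168 kPa

V = 4Q/(πD²) = 4·0.819/(π·0.572²) = 3.187 m/s
Re = VD/ν = 3.187·0.572/1.43×10^-6 = 1.27×10^6 → turbulent
ε/D = 0.53/572 = 9.27×10^-4
Haaland: f = 0.01954
h_f = f(L/D)V²/(2g) = 0.01954·(1230/0.572)·3.187²/(2·9.81) = 21.75 m
Δp = ρg·h_f = 786.0·9.81·21.75 = 167.7 kPa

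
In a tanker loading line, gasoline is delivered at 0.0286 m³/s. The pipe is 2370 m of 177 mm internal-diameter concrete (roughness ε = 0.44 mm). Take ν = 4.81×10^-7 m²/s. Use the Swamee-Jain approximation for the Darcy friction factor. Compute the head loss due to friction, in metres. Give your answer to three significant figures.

V = 4Q/(πD²) = 4·0.0286/(π·0.177²) = 1.162 m/s
Re = VD/ν = 1.162·0.177/4.81×10^-7 = 4.28×10^5 → turbulent
ε/D = 0.44/177 = 0.00249
Swamee-Jain: f = 0.02532
h_f = f(L/D)V²/(2g) = 0.02532·(2370/0.177)·1.162²/(2·9.81) = 23.35 m

h_f ≈ 23.3 m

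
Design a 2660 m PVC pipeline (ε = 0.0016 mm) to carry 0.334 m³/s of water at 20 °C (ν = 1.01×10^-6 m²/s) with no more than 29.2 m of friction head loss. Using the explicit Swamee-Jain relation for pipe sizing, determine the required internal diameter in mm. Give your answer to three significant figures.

D ≈ 400 mm

Swamee-Jain (Type III): D = 0.66·[ε^1.25·(LQ²/(gh_f))^4.75 + ν·Q^9.4·(L/(gh_f))^5.2]^0.04
LQ²/(gh_f) = 1.036; L/(gh_f) = 9.286
Term 1 = ε^1.25·(…)^4.75 = 6.73×10^-8; Term 2 = ν·Q^9.4·(…)^5.2 = 3.63×10^-6
D = 0.66·(6.73×10^-8 + 3.63×10^-6)^0.04 = 0.4002 m = 400 mm
Check: V = 2.66 m/s, Re = 1.05×10^6, f = 0.01161, h_f = 27.7 m ≈ 29.2 m ✓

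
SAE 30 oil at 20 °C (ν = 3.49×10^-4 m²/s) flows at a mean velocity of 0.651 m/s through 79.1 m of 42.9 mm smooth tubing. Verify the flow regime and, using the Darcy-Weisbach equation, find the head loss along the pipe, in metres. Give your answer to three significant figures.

Re = VD/ν = 0.651·0.04290/3.49×10^-4 = 80.0 → laminar (Re < 2300)
f = 64/Re = 0.7998
h_f = f(L/D)V²/(2g) = 0.7998·(79.1/0.04290)·0.651²/(2·9.81) = 31.85 m

h_f ≈ 31.9 m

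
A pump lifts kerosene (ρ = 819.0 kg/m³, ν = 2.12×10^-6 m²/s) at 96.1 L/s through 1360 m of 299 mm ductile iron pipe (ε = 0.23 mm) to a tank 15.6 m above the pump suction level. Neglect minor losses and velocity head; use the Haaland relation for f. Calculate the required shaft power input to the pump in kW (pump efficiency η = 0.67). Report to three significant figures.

P_shaft ≈ 28.0 kW

V = 4Q/(πD²) = 1.369 m/s; Re = 1.93×10^5; ε/D = 7.69×10^-4; f = 0.01999
h_f = f(L/D)V²/2g = 8.679 m
Total head H = z + h_f = 15.6 + 8.679 = 24.28 m
P_hyd = ρgQH = 819.0·9.81·0.0961·24.28 = 18.75 kW
P_shaft = P_hyd/η = 18.75/0.67 = 27.98 kW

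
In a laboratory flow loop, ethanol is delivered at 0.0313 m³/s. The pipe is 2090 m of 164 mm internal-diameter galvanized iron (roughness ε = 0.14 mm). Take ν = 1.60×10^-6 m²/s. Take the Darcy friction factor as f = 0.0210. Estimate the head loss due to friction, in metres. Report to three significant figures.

h_f ≈ 29.9 m

V = 4Q/(πD²) = 4·0.0313/(π·0.164²) = 1.482 m/s
h_f = f(L/D)V²/(2g) = 0.02100·(2090/0.164)·1.482²/(2·9.81) = 29.95 m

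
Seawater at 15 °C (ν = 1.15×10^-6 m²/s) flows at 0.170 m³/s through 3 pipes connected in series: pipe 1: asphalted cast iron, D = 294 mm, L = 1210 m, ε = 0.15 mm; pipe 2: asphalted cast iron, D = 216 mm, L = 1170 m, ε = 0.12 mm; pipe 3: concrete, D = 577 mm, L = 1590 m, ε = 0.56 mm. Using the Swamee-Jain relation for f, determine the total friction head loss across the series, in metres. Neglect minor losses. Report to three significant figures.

H ≈ 130 m

Pipe 1: V = 2.504 m/s, Re = 6.40×10^5, ε/D = 5.10×10^-4, f = 0.01764, h_1 = f(L/D)V²/2g = 23.21 m
Pipe 2: V = 4.639 m/s, Re = 8.71×10^5, ε/D = 5.56×10^-4, f = 0.01774, h_2 = f(L/D)V²/2g = 105.4 m
Pipe 3: V = 0.6501 m/s, Re = 3.26×10^5, ε/D = 9.71×10^-4, f = 0.02055, h_3 = f(L/D)V²/2g = 1.220 m
Series → Q common, losses add: H = Σh = 129.8 m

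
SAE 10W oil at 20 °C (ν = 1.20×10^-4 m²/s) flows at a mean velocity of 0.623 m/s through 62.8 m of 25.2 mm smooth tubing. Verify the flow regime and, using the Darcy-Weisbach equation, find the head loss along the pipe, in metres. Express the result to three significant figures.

Re = VD/ν = 0.623·0.02520/1.20×10^-4 = 131 → laminar (Re < 2300)
f = 64/Re = 0.4892
h_f = f(L/D)V²/(2g) = 0.4892·(62.8/0.02520)·0.623²/(2·9.81) = 24.12 m

h_f ≈ 24.1 m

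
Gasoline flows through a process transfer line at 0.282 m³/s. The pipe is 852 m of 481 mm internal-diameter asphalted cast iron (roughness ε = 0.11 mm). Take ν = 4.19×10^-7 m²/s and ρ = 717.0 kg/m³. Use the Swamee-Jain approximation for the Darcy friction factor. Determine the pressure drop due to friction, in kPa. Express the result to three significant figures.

Δp ≈ 22.5 kPa

V = 4Q/(πD²) = 4·0.282/(π·0.481²) = 1.552 m/s
Re = VD/ν = 1.552·0.481/4.19×10^-7 = 1.78×10^6 → turbulent
ε/D = 0.11/481 = 2.29×10^-4
Swamee-Jain: f = 0.01471
h_f = f(L/D)V²/(2g) = 0.01471·(852/0.481)·1.552²/(2·9.81) = 3.198 m
Δp = ρg·h_f = 717.0·9.81·3.198 = 22.50 kPa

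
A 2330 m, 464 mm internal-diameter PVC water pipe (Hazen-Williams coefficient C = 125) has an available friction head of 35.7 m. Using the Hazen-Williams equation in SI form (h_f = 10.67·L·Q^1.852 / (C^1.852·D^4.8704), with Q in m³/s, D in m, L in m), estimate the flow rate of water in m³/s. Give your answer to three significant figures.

Q ≈ 0.484 m³/s

Rearranging: Q = [h_f·C^1.852·D^4.8704 / (10.67·L)]^(1/1.852)
Q = [35.7·125^1.852·0.464^4.8704 / (10.67·2330)]^0.540 = 0.4841 m³/s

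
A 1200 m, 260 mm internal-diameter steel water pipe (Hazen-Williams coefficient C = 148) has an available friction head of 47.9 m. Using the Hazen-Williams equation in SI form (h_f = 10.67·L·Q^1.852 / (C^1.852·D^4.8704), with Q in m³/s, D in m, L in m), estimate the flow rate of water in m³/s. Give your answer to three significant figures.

Q ≈ 0.210 m³/s

Rearranging: Q = [h_f·C^1.852·D^4.8704 / (10.67·L)]^(1/1.852)
Q = [47.9·148^1.852·0.260^4.8704 / (10.67·1200)]^0.540 = 0.2095 m³/s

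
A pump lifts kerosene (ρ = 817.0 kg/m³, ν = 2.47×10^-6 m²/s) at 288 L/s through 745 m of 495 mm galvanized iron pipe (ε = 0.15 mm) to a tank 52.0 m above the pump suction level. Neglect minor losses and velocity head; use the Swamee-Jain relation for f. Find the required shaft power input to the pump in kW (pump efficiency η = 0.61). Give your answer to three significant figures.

V = 4Q/(πD²) = 1.497 m/s; Re = 3.00×10^5; ε/D = 3.03×10^-4; f = 0.01708
h_f = f(L/D)V²/2g = 2.935 m
Total head H = z + h_f = 52.0 + 2.935 = 54.93 m
P_hyd = ρgQH = 817.0·9.81·0.288·54.93 = 126.8 kW
P_shaft = P_hyd/η = 126.8/0.61 = 207.9 kW

P_shaft ≈ 208 kW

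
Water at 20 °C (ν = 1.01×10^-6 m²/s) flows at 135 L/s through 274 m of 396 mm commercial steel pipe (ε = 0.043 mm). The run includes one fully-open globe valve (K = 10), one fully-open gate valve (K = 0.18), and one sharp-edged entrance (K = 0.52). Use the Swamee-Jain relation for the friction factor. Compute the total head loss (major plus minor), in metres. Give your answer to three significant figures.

H_L ≈ 1.28 m

V = 4Q/(πD²) = 1.096 m/s; V²/2g = 0.06124 m
Re = 4.30×10^5, ε/D = 1.09×10^-4 → f = 0.01482 (Swamee-Jain)
Major: h_f = f(L/D)·V²/2g = 0.01482·691.9·0.06124 = 0.6281 m
Minor: ΣK = 10.7; h_m = ΣK·V²/2g = 0.6552 m
Total H_L = 0.6281 + 0.6552 = 1.283 m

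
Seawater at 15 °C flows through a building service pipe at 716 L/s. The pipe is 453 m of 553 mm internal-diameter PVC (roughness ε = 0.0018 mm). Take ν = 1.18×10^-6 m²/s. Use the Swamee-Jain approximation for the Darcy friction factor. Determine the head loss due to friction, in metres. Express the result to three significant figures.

h_f ≈ 4.11 m

V = 4Q/(πD²) = 4·0.716/(π·0.553²) = 2.981 m/s
Re = VD/ν = 2.981·0.553/1.18×10^-6 = 1.40×10^6 → turbulent
ε/D = 0.0018/553 = 3.25×10^-6
Swamee-Jain: f = 0.01108
h_f = f(L/D)V²/(2g) = 0.01108·(453/0.553)·2.981²/(2·9.81) = 4.112 m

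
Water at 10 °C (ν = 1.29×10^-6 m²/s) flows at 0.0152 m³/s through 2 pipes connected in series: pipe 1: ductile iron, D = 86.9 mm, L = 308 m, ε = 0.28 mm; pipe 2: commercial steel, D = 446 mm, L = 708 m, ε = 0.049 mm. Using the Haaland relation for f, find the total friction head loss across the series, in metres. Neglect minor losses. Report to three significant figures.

H ≈ 32.5 m

Pipe 1: V = 2.563 m/s, Re = 1.73×10^5, ε/D = 0.00322, f = 0.02741, h_1 = f(L/D)V²/2g = 32.53 m
Pipe 2: V = 0.09729 m/s, Re = 3.36×10^4, ε/D = 1.10×10^-4, f = 0.02293, h_2 = f(L/D)V²/2g = 0.01757 m
Series → Q common, losses add: H = Σh = 32.54 m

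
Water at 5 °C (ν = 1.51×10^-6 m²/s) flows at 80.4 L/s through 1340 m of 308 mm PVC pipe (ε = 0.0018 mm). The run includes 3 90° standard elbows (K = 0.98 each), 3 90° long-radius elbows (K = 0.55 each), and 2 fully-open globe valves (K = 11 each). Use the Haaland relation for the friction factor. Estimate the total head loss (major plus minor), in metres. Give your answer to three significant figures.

V = 4Q/(πD²) = 1.079 m/s; V²/2g = 0.05935 m
Re = 2.20×10^5, ε/D = 5.84×10^-6 → f = 0.01525 (Haaland)
Major: h_f = f(L/D)·V²/2g = 0.01525·4351·0.05935 = 3.938 m
Minor: ΣK = 26.6; h_m = ΣK·V²/2g = 1.578 m
Total H_L = 3.938 + 1.578 = 5.516 m

H_L ≈ 5.52 m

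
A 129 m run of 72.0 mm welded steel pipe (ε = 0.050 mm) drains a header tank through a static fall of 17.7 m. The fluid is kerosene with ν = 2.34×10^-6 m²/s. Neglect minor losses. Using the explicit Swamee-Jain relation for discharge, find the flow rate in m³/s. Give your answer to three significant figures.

Q ≈ 0.0123 m³/s

Swamee-Jain (Type II): Q = -0.965·√(gD⁵h_f/L)·ln[ε/(3.7D) + √(3.17ν²L/(gD³h_f))]
√(gD⁵h_f/L) = √(9.81·0.0720⁵·17.7/129) = 0.001614
ε/(3.7D) = 1.88×10^-4; √(3.17ν²L/(gD³h_f)) = 1.86×10^-4
Q = -0.965·0.001614·ln(3.736×10^-4) = 0.01229 m³/s
Check: V = 3.02 m/s, Re = 9.29×10^4, f = 0.02140, h_f = 17.8 m ≈ 17.7 m ✓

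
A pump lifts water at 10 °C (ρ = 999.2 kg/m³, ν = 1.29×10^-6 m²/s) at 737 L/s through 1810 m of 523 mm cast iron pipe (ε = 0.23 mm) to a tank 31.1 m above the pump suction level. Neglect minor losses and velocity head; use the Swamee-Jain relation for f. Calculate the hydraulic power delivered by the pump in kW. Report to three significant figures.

P_hyd ≈ 475 kW

V = 4Q/(πD²) = 3.431 m/s; Re = 1.39×10^6; ε/D = 4.40×10^-4; f = 0.01672
h_f = f(L/D)V²/2g = 34.71 m
Total head H = z + h_f = 31.1 + 34.71 = 65.81 m
P_hyd = ρgQH = 999.2·9.81·0.737·65.81 = 475.4 kW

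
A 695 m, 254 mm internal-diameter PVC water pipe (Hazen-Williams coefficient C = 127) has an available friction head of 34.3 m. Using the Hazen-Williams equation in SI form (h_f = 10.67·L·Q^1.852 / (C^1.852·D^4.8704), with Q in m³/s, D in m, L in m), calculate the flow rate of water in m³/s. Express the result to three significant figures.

Q ≈ 0.190 m³/s

Rearranging: Q = [h_f·C^1.852·D^4.8704 / (10.67·L)]^(1/1.852)
Q = [34.3·127^1.852·0.254^4.8704 / (10.67·695)]^0.540 = 0.1896 m³/s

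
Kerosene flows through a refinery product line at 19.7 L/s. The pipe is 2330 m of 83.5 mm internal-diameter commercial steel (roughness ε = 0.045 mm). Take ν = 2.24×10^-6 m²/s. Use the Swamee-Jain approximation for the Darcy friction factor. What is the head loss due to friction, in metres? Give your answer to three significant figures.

V = 4Q/(πD²) = 4·0.0197/(π·0.0835²) = 3.598 m/s
Re = VD/ν = 3.598·0.0835/2.24×10^-6 = 1.34×10^5 → turbulent
ε/D = 0.045/83.5 = 5.39×10^-4
Swamee-Jain: f = 0.01989
h_f = f(L/D)V²/(2g) = 0.01989·(2330/0.0835)·3.598²/(2·9.81) = 366.2 m

h_f ≈ 366 m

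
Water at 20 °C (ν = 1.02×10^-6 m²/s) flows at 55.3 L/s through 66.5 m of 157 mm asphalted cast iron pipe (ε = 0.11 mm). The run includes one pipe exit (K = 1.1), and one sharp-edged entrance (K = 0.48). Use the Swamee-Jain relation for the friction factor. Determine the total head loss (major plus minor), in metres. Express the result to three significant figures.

V = 4Q/(πD²) = 2.857 m/s; V²/2g = 0.4159 m
Re = 4.40×10^5, ε/D = 7.01×10^-4 → f = 0.01903 (Swamee-Jain)
Major: h_f = f(L/D)·V²/2g = 0.01903·423.6·0.4159 = 3.352 m
Minor: ΣK = 1.58; h_m = ΣK·V²/2g = 0.6571 m
Total H_L = 3.352 + 0.6571 = 4.009 m

H_L ≈ 4.01 m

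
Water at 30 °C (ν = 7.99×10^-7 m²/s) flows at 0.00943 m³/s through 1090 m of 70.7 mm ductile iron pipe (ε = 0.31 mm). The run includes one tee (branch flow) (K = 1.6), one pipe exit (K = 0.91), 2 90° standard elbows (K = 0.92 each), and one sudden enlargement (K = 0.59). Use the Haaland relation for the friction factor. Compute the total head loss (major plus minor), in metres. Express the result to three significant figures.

H_L ≈ 136 m

V = 4Q/(πD²) = 2.402 m/s; V²/2g = 0.2941 m
Re = 2.13×10^5, ε/D = 0.00438 → f = 0.02970 (Haaland)
Major: h_f = f(L/D)·V²/2g = 0.02970·15417·0.2941 = 134.6 m
Minor: ΣK = 4.94; h_m = ΣK·V²/2g = 1.453 m
Total H_L = 134.6 + 1.453 = 136.1 m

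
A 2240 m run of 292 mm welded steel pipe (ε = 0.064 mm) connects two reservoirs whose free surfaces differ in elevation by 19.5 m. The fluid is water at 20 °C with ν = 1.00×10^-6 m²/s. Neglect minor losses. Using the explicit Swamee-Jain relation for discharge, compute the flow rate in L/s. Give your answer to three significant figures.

Q ≈ 120 L/s

Swamee-Jain (Type II): Q = -0.965·√(gD⁵h_f/L)·ln[ε/(3.7D) + √(3.17ν²L/(gD³h_f))]
√(gD⁵h_f/L) = √(9.81·0.292⁵·19.5/2240) = 0.01346
ε/(3.7D) = 5.92×10^-5; √(3.17ν²L/(gD³h_f)) = 3.86×10^-5
Q = -0.965·0.01346·ln(9.785×10^-5) = 0.1200 m³/s
Check: V = 1.79 m/s, Re = 5.23×10^5, f = 0.01563, h_f = 19.6 m ≈ 19.5 m ✓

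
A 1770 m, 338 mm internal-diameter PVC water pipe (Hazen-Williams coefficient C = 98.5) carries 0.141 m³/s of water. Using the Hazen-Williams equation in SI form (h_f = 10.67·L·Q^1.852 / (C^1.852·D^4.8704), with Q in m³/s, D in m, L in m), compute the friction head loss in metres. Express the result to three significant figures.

h_f ≈ 20.1 m

h_f = 10.67·1770·0.141^1.852 / (98.5^1.852·0.338^4.8704) = 20.09 m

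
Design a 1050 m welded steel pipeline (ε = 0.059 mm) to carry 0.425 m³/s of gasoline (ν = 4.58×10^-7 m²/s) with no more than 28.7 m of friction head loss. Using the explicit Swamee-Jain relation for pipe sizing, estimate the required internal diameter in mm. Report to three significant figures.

Swamee-Jain (Type III): D = 0.66·[ε^1.25·(LQ²/(gh_f))^4.75 + ν·Q^9.4·(L/(gh_f))^5.2]^0.04
LQ²/(gh_f) = 0.6736; L/(gh_f) = 3.729
Term 1 = ε^1.25·(…)^4.75 = 7.92×10^-7; Term 2 = ν·Q^9.4·(…)^5.2 = 1.38×10^-7
D = 0.66·(7.92×10^-7 + 1.38×10^-7)^0.04 = 0.3787 m = 379 mm
Check: V = 3.77 m/s, Re = 3.12×10^6, f = 0.01353, h_f = 27.2 m ≈ 28.7 m ✓

D ≈ 379 mm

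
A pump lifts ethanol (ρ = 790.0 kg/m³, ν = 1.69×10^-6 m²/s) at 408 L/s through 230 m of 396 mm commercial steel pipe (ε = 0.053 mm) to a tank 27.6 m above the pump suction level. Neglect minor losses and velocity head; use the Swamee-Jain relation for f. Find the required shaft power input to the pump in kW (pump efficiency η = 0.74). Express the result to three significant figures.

P_shaft ≈ 138 kW

V = 4Q/(πD²) = 3.313 m/s; Re = 7.76×10^5; ε/D = 1.34×10^-4; f = 0.01425
h_f = f(L/D)V²/2g = 4.631 m
Total head H = z + h_f = 27.6 + 4.631 = 32.23 m
P_hyd = ρgQH = 790.0·9.81·0.408·32.23 = 101.9 kW
P_shaft = P_hyd/η = 101.9/0.74 = 137.7 kW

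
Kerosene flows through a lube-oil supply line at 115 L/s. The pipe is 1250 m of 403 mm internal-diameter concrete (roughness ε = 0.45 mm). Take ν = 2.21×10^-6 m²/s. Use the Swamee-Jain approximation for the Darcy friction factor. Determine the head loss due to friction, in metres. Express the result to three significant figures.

V = 4Q/(πD²) = 4·0.115/(π·0.403²) = 0.9016 m/s
Re = VD/ν = 0.9016·0.403/2.21×10^-6 = 1.64×10^5 → turbulent
ε/D = 0.45/403 = 0.00112
Swamee-Jain: f = 0.02190
h_f = f(L/D)V²/(2g) = 0.02190·(1250/0.403)·0.9016²/(2·9.81) = 2.814 m

h_f ≈ 2.81 m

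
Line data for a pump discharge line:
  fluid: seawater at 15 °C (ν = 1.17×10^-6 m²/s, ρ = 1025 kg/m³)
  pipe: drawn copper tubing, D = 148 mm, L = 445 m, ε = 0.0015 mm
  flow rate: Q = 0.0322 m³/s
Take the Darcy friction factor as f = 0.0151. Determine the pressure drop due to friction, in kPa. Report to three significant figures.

Δp ≈ 81.5 kPa

V = 4Q/(πD²) = 4·0.0322/(π·0.148²) = 1.872 m/s
h_f = f(L/D)V²/(2g) = 0.01510·(445/0.148)·1.872²/(2·9.81) = 8.107 m
Δp = ρg·h_f = 1025·9.81·8.107 = 81.52 kPa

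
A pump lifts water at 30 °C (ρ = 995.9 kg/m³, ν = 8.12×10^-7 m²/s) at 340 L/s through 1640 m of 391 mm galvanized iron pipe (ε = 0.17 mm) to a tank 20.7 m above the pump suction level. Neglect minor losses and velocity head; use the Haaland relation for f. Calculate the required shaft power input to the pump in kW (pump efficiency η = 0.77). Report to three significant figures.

V = 4Q/(πD²) = 2.832 m/s; Re = 1.36×10^6; ε/D = 4.35×10^-4; f = 0.01658
h_f = f(L/D)V²/2g = 28.42 m
Total head H = z + h_f = 20.7 + 28.42 = 49.12 m
P_hyd = ρgQH = 995.9·9.81·0.340·49.12 = 163.2 kW
P_shaft = P_hyd/η = 163.2/0.77 = 211.9 kW

P_shaft ≈ 212 kW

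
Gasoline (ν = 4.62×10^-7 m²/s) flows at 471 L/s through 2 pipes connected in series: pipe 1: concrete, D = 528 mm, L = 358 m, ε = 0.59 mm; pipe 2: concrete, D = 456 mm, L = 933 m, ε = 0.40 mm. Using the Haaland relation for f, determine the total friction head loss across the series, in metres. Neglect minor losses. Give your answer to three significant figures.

Pipe 1: V = 2.151 m/s, Re = 2.46×10^6, ε/D = 0.00112, f = 0.02032, h_1 = f(L/D)V²/2g = 3.249 m
Pipe 2: V = 2.884 m/s, Re = 2.85×10^6, ε/D = 8.77×10^-4, f = 0.01917, h_2 = f(L/D)V²/2g = 16.63 m
Series → Q common, losses add: H = Σh = 19.87 m

H ≈ 19.9 m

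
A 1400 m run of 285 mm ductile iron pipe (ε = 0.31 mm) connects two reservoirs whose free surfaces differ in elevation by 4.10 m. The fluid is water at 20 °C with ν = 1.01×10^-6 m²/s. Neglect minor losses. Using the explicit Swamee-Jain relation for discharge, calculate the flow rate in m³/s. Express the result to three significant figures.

Q ≈ 0.0562 m³/s

Swamee-Jain (Type II): Q = -0.965·√(gD⁵h_f/L)·ln[ε/(3.7D) + √(3.17ν²L/(gD³h_f))]
√(gD⁵h_f/L) = √(9.81·0.285⁵·4.10/1400) = 0.007350
ε/(3.7D) = 2.94×10^-4; √(3.17ν²L/(gD³h_f)) = 6.97×10^-5
Q = -0.965·0.007350·ln(3.637×10^-4) = 0.05617 m³/s
Check: V = 0.880 m/s, Re = 2.48×10^5, f = 0.02129, h_f = 4.13 m ≈ 4.10 m ✓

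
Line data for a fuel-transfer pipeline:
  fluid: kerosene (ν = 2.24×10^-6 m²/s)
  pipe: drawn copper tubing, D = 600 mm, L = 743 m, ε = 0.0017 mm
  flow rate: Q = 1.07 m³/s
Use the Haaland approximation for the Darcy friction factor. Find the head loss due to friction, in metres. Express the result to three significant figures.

V = 4Q/(πD²) = 4·1.07/(π·0.600²) = 3.784 m/s
Re = VD/ν = 3.784·0.600/2.24×10^-6 = 1.01×10^6 → turbulent
ε/D = 0.0017/600 = 2.83×10^-6
Haaland: f = 0.01161
h_f = f(L/D)V²/(2g) = 0.01161·(743/0.600)·3.784²/(2·9.81) = 10.49 m

h_f ≈ 10.5 m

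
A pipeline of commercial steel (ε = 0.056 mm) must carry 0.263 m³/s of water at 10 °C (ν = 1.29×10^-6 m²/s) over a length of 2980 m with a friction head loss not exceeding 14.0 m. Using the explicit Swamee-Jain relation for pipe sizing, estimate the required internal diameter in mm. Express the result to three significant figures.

Swamee-Jain (Type III): D = 0.66·[ε^1.25·(LQ²/(gh_f))^4.75 + ν·Q^9.4·(L/(gh_f))^5.2]^0.04
LQ²/(gh_f) = 1.501; L/(gh_f) = 21.70
Term 1 = ε^1.25·(…)^4.75 = 3.33×10^-5; Term 2 = ν·Q^9.4·(…)^5.2 = 4.05×10^-5
D = 0.66·(3.33×10^-5 + 4.05×10^-5)^0.04 = 0.4511 m = 451 mm
Check: V = 1.65 m/s, Re = 5.75×10^5, f = 0.01453, h_f = 13.2 m ≈ 14.0 m ✓

D ≈ 451 mm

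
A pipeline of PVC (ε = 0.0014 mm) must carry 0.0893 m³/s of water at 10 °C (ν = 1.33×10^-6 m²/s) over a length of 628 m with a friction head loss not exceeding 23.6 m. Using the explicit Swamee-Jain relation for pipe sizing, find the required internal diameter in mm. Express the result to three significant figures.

Swamee-Jain (Type III): D = 0.66·[ε^1.25·(LQ²/(gh_f))^4.75 + ν·Q^9.4·(L/(gh_f))^5.2]^0.04
LQ²/(gh_f) = 0.02163; L/(gh_f) = 2.713
Term 1 = ε^1.25·(…)^4.75 = 5.95×10^-16; Term 2 = ν·Q^9.4·(…)^5.2 = 3.28×10^-14
D = 0.66·(5.95×10^-16 + 3.28×10^-14)^0.04 = 0.1908 m = 191 mm
Check: V = 3.12 m/s, Re = 4.48×10^5, f = 0.01346, h_f = 22.1 m ≈ 23.6 m ✓

D ≈ 191 mm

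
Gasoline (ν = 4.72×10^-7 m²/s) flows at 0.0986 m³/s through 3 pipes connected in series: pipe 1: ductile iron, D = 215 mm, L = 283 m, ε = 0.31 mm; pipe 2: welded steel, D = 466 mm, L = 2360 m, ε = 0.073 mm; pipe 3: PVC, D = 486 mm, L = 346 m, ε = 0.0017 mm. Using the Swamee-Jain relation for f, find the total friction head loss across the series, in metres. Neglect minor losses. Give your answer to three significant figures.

Pipe 1: V = 2.716 m/s, Re = 1.24×10^6, ε/D = 0.00144, f = 0.02177, h_1 = f(L/D)V²/2g = 10.77 m
Pipe 2: V = 0.5781 m/s, Re = 5.71×10^5, ε/D = 1.57×10^-4, f = 0.01490, h_2 = f(L/D)V²/2g = 1.286 m
Pipe 3: V = 0.5315 m/s, Re = 5.47×10^5, ε/D = 3.50×10^-6, f = 0.01294, h_3 = f(L/D)V²/2g = 0.1327 m
Series → Q common, losses add: H = Σh = 12.19 m

H ≈ 12.2 m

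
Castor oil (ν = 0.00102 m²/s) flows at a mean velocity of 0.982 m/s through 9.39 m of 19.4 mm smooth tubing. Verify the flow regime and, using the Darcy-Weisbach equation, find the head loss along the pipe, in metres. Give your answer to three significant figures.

Re = VD/ν = 0.982·0.01940/0.00102 = 18.7 → laminar (Re < 2300)
f = 64/Re = 3.427
h_f = f(L/D)V²/(2g) = 3.427·(9.39/0.01940)·0.982²/(2·9.81) = 81.52 m

h_f ≈ 81.5 m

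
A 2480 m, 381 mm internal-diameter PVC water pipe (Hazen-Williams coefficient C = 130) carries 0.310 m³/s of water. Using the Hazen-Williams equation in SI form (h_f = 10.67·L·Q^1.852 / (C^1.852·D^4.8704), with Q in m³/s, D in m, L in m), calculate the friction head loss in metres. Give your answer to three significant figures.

h_f = 10.67·2480·0.310^1.852 / (130^1.852·0.381^4.8704) = 40.43 m

h_f ≈ 40.4 m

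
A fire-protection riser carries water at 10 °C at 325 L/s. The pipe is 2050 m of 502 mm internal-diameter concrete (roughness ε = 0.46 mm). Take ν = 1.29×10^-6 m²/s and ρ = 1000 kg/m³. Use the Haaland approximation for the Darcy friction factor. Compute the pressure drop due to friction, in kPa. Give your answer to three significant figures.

Δp ≈ 108 kPa

V = 4Q/(πD²) = 4·0.325/(π·0.502²) = 1.642 m/s
Re = VD/ν = 1.642·0.502/1.29×10^-6 = 6.39×10^5 → turbulent
ε/D = 0.46/502 = 9.16×10^-4
Haaland: f = 0.01970
h_f = f(L/D)V²/(2g) = 0.01970·(2050/0.502)·1.642²/(2·9.81) = 11.06 m
Δp = ρg·h_f = 1000·9.81·11.06 = 108.5 kPa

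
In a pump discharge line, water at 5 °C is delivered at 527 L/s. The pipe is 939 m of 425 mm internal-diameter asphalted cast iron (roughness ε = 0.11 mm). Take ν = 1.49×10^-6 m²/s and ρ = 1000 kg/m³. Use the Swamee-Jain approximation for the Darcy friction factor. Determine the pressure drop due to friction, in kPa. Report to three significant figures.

Δp ≈ 234 kPa

V = 4Q/(πD²) = 4·0.527/(π·0.425²) = 3.715 m/s
Re = VD/ν = 3.715·0.425/1.49×10^-6 = 1.06×10^6 → turbulent
ε/D = 0.11/425 = 2.59×10^-4
Swamee-Jain: f = 0.01533
h_f = f(L/D)V²/(2g) = 0.01533·(939/0.425)·3.715²/(2·9.81) = 23.83 m
Δp = ρg·h_f = 1000·9.81·23.83 = 233.8 kPa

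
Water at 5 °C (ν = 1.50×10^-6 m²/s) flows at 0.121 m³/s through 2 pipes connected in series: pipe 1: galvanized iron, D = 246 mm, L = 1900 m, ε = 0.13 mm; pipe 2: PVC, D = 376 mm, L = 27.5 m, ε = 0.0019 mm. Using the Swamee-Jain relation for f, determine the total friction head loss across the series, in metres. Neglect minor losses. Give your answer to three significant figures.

Pipe 1: V = 2.546 m/s, Re = 4.18×10^5, ε/D = 5.28×10^-4, f = 0.01812, h_1 = f(L/D)V²/2g = 46.23 m
Pipe 2: V = 1.090 m/s, Re = 2.73×10^5, ε/D = 5.05×10^-6, f = 0.01469, h_2 = f(L/D)V²/2g = 0.06501 m
Series → Q common, losses add: H = Σh = 46.29 m

H ≈ 46.3 m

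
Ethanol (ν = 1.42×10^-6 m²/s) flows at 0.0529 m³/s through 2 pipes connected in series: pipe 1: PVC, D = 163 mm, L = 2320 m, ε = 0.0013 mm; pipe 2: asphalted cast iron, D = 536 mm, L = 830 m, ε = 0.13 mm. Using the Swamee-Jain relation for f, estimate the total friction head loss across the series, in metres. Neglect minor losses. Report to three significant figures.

Pipe 1: V = 2.535 m/s, Re = 2.91×10^5, ε/D = 7.98×10^-6, f = 0.01455, h_1 = f(L/D)V²/2g = 67.83 m
Pipe 2: V = 0.2344 m/s, Re = 8.85×10^4, ε/D = 2.43×10^-4, f = 0.01960, h_2 = f(L/D)V²/2g = 0.08502 m
Series → Q common, losses add: H = Σh = 67.91 m

H ≈ 67.9 m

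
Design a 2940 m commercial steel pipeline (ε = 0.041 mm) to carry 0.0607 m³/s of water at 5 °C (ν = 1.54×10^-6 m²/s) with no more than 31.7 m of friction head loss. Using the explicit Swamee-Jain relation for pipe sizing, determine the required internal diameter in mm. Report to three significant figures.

Swamee-Jain (Type III): D = 0.66·[ε^1.25·(LQ²/(gh_f))^4.75 + ν·Q^9.4·(L/(gh_f))^5.2]^0.04
LQ²/(gh_f) = 0.03483; L/(gh_f) = 9.454
Term 1 = ε^1.25·(…)^4.75 = 3.89×10^-13; Term 2 = ν·Q^9.4·(…)^5.2 = 6.65×10^-13
D = 0.66·(3.89×10^-13 + 6.65×10^-13)^0.04 = 0.2190 m = 219 mm
Check: V = 1.61 m/s, Re = 2.29×10^5, f = 0.01674, h_f = 29.7 m ≈ 31.7 m ✓

D ≈ 219 mm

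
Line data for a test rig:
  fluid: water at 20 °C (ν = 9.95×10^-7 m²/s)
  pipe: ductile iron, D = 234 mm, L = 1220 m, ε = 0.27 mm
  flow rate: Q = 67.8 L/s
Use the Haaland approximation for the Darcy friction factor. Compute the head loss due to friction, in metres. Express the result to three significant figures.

V = 4Q/(πD²) = 4·0.0678/(π·0.234²) = 1.577 m/s
Re = VD/ν = 1.577·0.234/9.95×10^-7 = 3.71×10^5 → turbulent
ε/D = 0.27/234 = 0.00115
Haaland: f = 0.02101
h_f = f(L/D)V²/(2g) = 0.02101·(1220/0.234)·1.577²/(2·9.81) = 13.88 m

h_f ≈ 13.9 m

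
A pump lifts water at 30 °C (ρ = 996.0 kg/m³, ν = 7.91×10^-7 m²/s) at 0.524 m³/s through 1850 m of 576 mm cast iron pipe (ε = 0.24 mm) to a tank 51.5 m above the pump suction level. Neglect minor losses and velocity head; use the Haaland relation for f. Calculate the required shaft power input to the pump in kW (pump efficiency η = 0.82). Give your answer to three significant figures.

P_shaft ≈ 389 kW

V = 4Q/(πD²) = 2.011 m/s; Re = 1.46×10^6; ε/D = 4.17×10^-4; f = 0.01642
h_f = f(L/D)V²/2g = 10.87 m
Total head H = z + h_f = 51.5 + 10.87 = 62.37 m
P_hyd = ρgQH = 996.0·9.81·0.524·62.37 = 319.3 kW
P_shaft = P_hyd/η = 319.3/0.82 = 389.4 kW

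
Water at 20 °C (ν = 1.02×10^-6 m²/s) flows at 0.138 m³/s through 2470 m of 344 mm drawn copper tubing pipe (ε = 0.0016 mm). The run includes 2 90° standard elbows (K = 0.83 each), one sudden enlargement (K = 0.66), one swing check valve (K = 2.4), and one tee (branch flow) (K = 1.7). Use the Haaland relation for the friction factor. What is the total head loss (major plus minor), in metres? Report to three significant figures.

H_L ≈ 11.3 m

V = 4Q/(πD²) = 1.485 m/s; V²/2g = 0.1124 m
Re = 5.01×10^5, ε/D = 4.65×10^-6 → f = 0.01311 (Haaland)
Major: h_f = f(L/D)·V²/2g = 0.01311·7180·0.1124 = 10.58 m
Minor: ΣK = 6.42; h_m = ΣK·V²/2g = 0.7214 m
Total H_L = 10.58 + 0.7214 = 11.30 m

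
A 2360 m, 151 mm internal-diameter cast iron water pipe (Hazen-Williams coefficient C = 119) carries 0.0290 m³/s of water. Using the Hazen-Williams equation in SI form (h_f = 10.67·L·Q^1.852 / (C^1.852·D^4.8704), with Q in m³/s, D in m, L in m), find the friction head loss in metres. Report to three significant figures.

h_f = 10.67·2360·0.0290^1.852 / (119^1.852·0.151^4.8704) = 51.08 m

h_f ≈ 51.1 m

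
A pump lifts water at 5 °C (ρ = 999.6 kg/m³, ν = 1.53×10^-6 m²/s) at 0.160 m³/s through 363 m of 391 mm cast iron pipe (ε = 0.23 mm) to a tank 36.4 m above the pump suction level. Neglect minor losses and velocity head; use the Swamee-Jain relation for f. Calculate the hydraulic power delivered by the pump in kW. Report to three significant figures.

P_hyd ≈ 59.6 kW

V = 4Q/(πD²) = 1.333 m/s; Re = 3.41×10^5; ε/D = 5.88×10^-4; f = 0.01867
h_f = f(L/D)V²/2g = 1.569 m
Total head H = z + h_f = 36.4 + 1.569 = 37.97 m
P_hyd = ρgQH = 999.6·9.81·0.160·37.97 = 59.57 kW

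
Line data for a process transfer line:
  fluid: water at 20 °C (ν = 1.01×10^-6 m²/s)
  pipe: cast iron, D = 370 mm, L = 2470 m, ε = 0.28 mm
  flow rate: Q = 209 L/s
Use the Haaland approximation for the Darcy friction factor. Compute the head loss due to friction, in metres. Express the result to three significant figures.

V = 4Q/(πD²) = 4·0.209/(π·0.370²) = 1.944 m/s
Re = VD/ν = 1.944·0.370/1.01×10^-6 = 7.12×10^5 → turbulent
ε/D = 0.28/370 = 7.57×10^-4
Haaland: f = 0.01886
h_f = f(L/D)V²/(2g) = 0.01886·(2470/0.370)·1.944²/(2·9.81) = 24.24 m

h_f ≈ 24.2 m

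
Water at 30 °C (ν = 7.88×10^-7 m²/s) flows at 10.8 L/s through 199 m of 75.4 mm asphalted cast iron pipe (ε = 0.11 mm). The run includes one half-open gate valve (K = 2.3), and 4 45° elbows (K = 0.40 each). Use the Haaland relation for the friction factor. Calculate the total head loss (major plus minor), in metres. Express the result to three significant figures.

V = 4Q/(πD²) = 2.419 m/s; V²/2g = 0.2982 m
Re = 2.31×10^5, ε/D = 0.00146 → f = 0.02246 (Haaland)
Major: h_f = f(L/D)·V²/2g = 0.02246·2639·0.2982 = 17.67 m
Minor: ΣK = 3.90; h_m = ΣK·V²/2g = 1.163 m
Total H_L = 17.67 + 1.163 = 18.84 m

H_L ≈ 18.8 m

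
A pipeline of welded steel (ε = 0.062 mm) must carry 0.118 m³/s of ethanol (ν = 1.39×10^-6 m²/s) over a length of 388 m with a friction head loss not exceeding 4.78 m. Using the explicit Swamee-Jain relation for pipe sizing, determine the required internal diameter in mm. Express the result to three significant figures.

D ≈ 276 mm

Swamee-Jain (Type III): D = 0.66·[ε^1.25·(LQ²/(gh_f))^4.75 + ν·Q^9.4·(L/(gh_f))^5.2]^0.04
LQ²/(gh_f) = 0.1152; L/(gh_f) = 8.274
Term 1 = ε^1.25·(…)^4.75 = 1.92×10^-10; Term 2 = ν·Q^9.4·(…)^5.2 = 1.55×10^-10
D = 0.66·(1.92×10^-10 + 1.55×10^-10)^0.04 = 0.2762 m = 276 mm
Check: V = 1.97 m/s, Re = 3.91×10^5, f = 0.01607, h_f = 4.47 m ≈ 4.78 m ✓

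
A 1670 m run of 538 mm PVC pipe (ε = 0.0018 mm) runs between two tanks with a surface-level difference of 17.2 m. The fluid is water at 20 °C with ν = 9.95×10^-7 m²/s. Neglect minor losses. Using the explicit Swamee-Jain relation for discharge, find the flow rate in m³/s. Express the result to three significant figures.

Q ≈ 0.723 m³/s

Swamee-Jain (Type II): Q = -0.965·√(gD⁵h_f/L)·ln[ε/(3.7D) + √(3.17ν²L/(gD³h_f))]
√(gD⁵h_f/L) = √(9.81·0.538⁵·17.2/1670) = 0.06748
ε/(3.7D) = 9.04×10^-7; √(3.17ν²L/(gD³h_f)) = 1.41×10^-5
Q = -0.965·0.06748·ln(1.503×10^-5) = 0.7232 m³/s
Check: V = 3.18 m/s, Re = 1.72×10^6, f = 0.01073, h_f = 17.2 m ≈ 17.2 m ✓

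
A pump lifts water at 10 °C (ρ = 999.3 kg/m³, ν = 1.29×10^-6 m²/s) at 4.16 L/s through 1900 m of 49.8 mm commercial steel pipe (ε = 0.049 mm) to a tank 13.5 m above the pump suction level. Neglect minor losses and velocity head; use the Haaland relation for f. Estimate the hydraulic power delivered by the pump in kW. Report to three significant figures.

V = 4Q/(πD²) = 2.136 m/s; Re = 8.24×10^4; ε/D = 9.84×10^-4; f = 0.02232
h_f = f(L/D)V²/2g = 198.0 m
Total head H = z + h_f = 13.5 + 198.0 = 211.5 m
P_hyd = ρgQH = 999.3·9.81·0.00416·211.5 = 8.625 kW

P_hyd ≈ 8.62 kW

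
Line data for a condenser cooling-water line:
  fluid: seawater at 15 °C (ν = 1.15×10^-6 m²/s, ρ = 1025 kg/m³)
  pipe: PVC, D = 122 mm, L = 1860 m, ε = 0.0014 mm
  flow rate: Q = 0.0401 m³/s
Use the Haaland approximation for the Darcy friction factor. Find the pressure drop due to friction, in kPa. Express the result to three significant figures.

Δp ≈ 1280 kPa

V = 4Q/(πD²) = 4·0.0401/(π·0.122²) = 3.430 m/s
Re = VD/ν = 3.430·0.122/1.15×10^-6 = 3.64×10^5 → turbulent
ε/D = 0.0014/122 = 1.15×10^-5
Haaland: f = 0.01394
h_f = f(L/D)V²/(2g) = 0.01394·(1860/0.122)·3.430²/(2·9.81) = 127.5 m
Δp = ρg·h_f = 1025·9.81·127.5 = 1282 kPa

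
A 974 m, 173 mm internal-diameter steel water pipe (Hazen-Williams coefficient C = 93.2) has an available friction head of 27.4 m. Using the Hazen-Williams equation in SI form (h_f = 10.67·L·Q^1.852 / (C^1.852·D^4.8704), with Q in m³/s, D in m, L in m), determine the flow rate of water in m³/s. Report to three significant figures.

Q ≈ 0.0374 m³/s

Rearranging: Q = [h_f·C^1.852·D^4.8704 / (10.67·L)]^(1/1.852)
Q = [27.4·93.2^1.852·0.173^4.8704 / (10.67·974)]^0.540 = 0.03742 m³/s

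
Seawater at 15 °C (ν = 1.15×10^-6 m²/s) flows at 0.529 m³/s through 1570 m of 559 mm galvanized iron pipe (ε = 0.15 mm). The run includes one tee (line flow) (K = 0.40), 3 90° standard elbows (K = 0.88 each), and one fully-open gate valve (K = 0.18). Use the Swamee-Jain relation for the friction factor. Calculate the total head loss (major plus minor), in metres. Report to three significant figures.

V = 4Q/(πD²) = 2.155 m/s; V²/2g = 0.2368 m
Re = 1.05×10^6, ε/D = 2.68×10^-4 → f = 0.01543 (Swamee-Jain)
Major: h_f = f(L/D)·V²/2g = 0.01543·2809·0.2368 = 10.26 m
Minor: ΣK = 3.22; h_m = ΣK·V²/2g = 0.7625 m
Total H_L = 10.26 + 0.7625 = 11.03 m

H_L ≈ 11.0 m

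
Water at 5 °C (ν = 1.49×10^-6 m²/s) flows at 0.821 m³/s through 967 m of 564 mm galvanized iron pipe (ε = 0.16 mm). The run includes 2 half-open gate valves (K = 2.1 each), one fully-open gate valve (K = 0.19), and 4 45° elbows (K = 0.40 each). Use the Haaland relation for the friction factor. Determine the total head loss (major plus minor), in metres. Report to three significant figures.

H_L ≈ 17.8 m

V = 4Q/(πD²) = 3.286 m/s; V²/2g = 0.5504 m
Re = 1.24×10^6, ε/D = 2.84×10^-4 → f = 0.01533 (Haaland)
Major: h_f = f(L/D)·V²/2g = 0.01533·1715·0.5504 = 14.47 m
Minor: ΣK = 5.99; h_m = ΣK·V²/2g = 3.297 m
Total H_L = 14.47 + 3.297 = 17.76 m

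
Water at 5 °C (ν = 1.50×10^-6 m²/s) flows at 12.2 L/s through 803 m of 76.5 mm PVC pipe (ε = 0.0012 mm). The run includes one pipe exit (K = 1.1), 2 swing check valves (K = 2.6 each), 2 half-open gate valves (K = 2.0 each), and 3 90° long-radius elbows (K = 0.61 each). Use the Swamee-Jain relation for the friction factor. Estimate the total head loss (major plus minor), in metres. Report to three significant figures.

V = 4Q/(πD²) = 2.654 m/s; V²/2g = 0.3591 m
Re = 1.35×10^5, ε/D = 1.57×10^-5 → f = 0.01690 (Swamee-Jain)
Major: h_f = f(L/D)·V²/2g = 0.01690·10497·0.3591 = 63.69 m
Minor: ΣK = 12.1; h_m = ΣK·V²/2g = 4.356 m
Total H_L = 63.69 + 4.356 = 68.05 m

H_L ≈ 68.0 m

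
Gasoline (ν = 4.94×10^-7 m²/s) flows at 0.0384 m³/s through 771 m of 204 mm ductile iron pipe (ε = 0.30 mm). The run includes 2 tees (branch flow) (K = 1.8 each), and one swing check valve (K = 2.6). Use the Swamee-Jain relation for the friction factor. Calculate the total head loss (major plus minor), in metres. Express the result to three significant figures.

H_L ≈ 6.34 m

V = 4Q/(πD²) = 1.175 m/s; V²/2g = 0.07035 m
Re = 4.85×10^5, ε/D = 0.00147 → f = 0.02221 (Swamee-Jain)
Major: h_f = f(L/D)·V²/2g = 0.02221·3779·0.07035 = 5.904 m
Minor: ΣK = 6.20; h_m = ΣK·V²/2g = 0.4362 m
Total H_L = 5.904 + 0.4362 = 6.340 m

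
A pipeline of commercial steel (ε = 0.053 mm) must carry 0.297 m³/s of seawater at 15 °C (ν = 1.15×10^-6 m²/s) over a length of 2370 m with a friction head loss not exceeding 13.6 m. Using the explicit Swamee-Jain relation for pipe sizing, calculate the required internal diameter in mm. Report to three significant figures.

Swamee-Jain (Type III): D = 0.66·[ε^1.25·(LQ²/(gh_f))^4.75 + ν·Q^9.4·(L/(gh_f))^5.2]^0.04
LQ²/(gh_f) = 1.567; L/(gh_f) = 17.76
Term 1 = ε^1.25·(…)^4.75 = 3.82×10^-5; Term 2 = ν·Q^9.4·(…)^5.2 = 4.00×10^-5
D = 0.66·(3.82×10^-5 + 4.00×10^-5)^0.04 = 0.4521 m = 452 mm
Check: V = 1.85 m/s, Re = 7.27×10^5, f = 0.01413, h_f = 12.9 m ≈ 13.6 m ✓

D ≈ 452 mm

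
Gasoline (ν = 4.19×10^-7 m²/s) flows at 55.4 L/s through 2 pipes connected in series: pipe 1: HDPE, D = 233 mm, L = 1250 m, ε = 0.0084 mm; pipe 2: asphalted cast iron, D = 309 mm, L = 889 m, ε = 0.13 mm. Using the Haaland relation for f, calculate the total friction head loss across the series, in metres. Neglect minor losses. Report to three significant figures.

Pipe 1: V = 1.299 m/s, Re = 7.23×10^5, ε/D = 3.61×10^-5, f = 0.01280, h_1 = f(L/D)V²/2g = 5.908 m
Pipe 2: V = 0.7388 m/s, Re = 5.45×10^5, ε/D = 4.21×10^-4, f = 0.01698, h_2 = f(L/D)V²/2g = 1.359 m
Series → Q common, losses add: H = Σh = 7.267 m

H ≈ 7.27 m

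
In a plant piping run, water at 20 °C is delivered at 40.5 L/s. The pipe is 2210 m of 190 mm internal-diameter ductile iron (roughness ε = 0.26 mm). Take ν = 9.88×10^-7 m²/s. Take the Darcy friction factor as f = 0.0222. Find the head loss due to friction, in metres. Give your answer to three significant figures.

V = 4Q/(πD²) = 4·0.0405/(π·0.190²) = 1.428 m/s
h_f = f(L/D)V²/(2g) = 0.02220·(2210/0.190)·1.428²/(2·9.81) = 26.85 m

h_f ≈ 26.9 m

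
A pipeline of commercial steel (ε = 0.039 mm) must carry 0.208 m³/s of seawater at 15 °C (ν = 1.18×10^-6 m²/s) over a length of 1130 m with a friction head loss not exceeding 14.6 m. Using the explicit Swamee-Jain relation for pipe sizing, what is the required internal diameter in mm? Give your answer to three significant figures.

Swamee-Jain (Type III): D = 0.66·[ε^1.25·(LQ²/(gh_f))^4.75 + ν·Q^9.4·(L/(gh_f))^5.2]^0.04
LQ²/(gh_f) = 0.3413; L/(gh_f) = 7.890
Term 1 = ε^1.25·(…)^4.75 = 1.87×10^-8; Term 2 = ν·Q^9.4·(…)^5.2 = 2.12×10^-8
D = 0.66·(1.87×10^-8 + 2.12×10^-8)^0.04 = 0.3339 m = 334 mm
Check: V = 2.38 m/s, Re = 6.72×10^5, f = 0.01423, h_f = 13.9 m ≈ 14.6 m ✓

D ≈ 334 mm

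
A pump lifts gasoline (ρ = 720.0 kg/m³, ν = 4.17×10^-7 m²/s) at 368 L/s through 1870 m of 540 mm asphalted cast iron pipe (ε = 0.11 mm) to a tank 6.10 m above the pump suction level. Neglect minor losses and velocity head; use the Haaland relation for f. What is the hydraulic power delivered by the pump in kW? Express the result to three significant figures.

P_hyd ≈ 32.7 kW

V = 4Q/(πD²) = 1.607 m/s; Re = 2.08×10^6; ε/D = 2.04×10^-4; f = 0.01423
h_f = f(L/D)V²/2g = 6.486 m
Total head H = z + h_f = 6.10 + 6.486 = 12.59 m
P_hyd = ρgQH = 720.0·9.81·0.368·12.59 = 32.71 kW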